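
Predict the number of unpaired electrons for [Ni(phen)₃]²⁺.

Summing ligand charges against the +2 overall charge gives an oxidation state of +2 for nickel.
Ni sits in group 10, so the d-electron count is 10 − 2 = 8.
Counting donor atoms: 3×1,10-phenanthroline (bidentate) → 6 donors. Coordination number = 6.
In an octahedral field the d⁸ configuration is t₂g⁶e_g² (only one arrangement possible), giving 2 unpaired electrons.

2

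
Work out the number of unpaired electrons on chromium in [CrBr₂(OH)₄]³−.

Ligand charges: each bromide is −1; each hydroxide is −1. With an overall charge of −3 the chromium centre must be in the +3 oxidation state.
Chromium is a group-6 element; Cr(III) is therefore d³.
In an octahedral field the d³ configuration is t₂g³e_g⁰ (only one arrangement possible), giving 3 unpaired electrons.

3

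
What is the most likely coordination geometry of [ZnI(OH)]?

Summing ligand charges against the 0 overall charge gives an oxidation state of +2 for zinc.
Group 12 minus oxidation state 2 gives a d¹⁰ configuration.
Coordination number: 2.
A d¹⁰ ion with only two ligands adopts a linear arrangement (sp hybridisation; no CFSE preference).

linear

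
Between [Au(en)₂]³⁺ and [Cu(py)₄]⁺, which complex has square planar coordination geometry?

For [Au(en)₂]³⁺: Ligand charges: ethylenediamine is neutral. With an overall charge of +3 the gold centre must be in the +3 oxidation state. Au sits in group 11, so the d-electron count is 11 − 3 = 8. A 5d d⁸ ion has a large crystal-field splitting; square planar leaves the high-energy d_{x²−y²} orbital empty and maximises CFSE. → square planar.
For [Cu(py)₄]⁺: Pyridine is neutral; balancing the +1 overall charge requires Cu(I). Cu sits in group 11, so the d-electron count is 11 − 1 = 10. A d¹⁰ ion has no crystal-field stabilisation preference between square planar and tetrahedral, so four ligands adopt the sterically favoured tetrahedral geometry. → tetrahedral.

[Au(en)₂]³⁺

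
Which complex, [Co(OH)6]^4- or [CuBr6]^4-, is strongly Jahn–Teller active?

[CuBr6]^4-

[Co(OH)6]^4-: Each hydroxide is −1; balancing the −4 overall charge requires Co(II). Cobalt is a group-9 element; Co(II) is therefore d⁷. Hydroxide is a weak-field ligand for a first-row metal, so the complex is high-spin. The d⁷ configuration leaves the e_g set evenly filled (or empty) — no strong Jahn–Teller driving force.
[CuBr6]^4-: Ligand charges: each bromide is −1. With an overall charge of −4 the copper centre must be in the +2 oxidation state. Group 11 minus oxidation state 2 gives a d⁹ configuration. The t₂g⁶e_g³ configuration has an unevenly filled e_g set; the Jahn–Teller theorem predicts a tetragonal distortion (typically axial elongation) to lift the degeneracy.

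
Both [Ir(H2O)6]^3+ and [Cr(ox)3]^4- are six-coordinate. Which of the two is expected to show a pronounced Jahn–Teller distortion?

[Cr(ox)3]^4-

[Ir(H2O)6]^3+: Summing ligand charges against the +3 overall charge gives an oxidation state of +3 for iridium. Group 9 minus oxidation state 3 gives a d⁶ configuration. A 5d ion has a large Δₒ and is invariably low-spin. The d⁶ configuration leaves the e_g set evenly filled (or empty) — no strong Jahn–Teller driving force.
[Cr(ox)3]^4-: Ligand charges: each oxalate is −2. With an overall charge of −4 the chromium centre must be in the +2 oxidation state. Chromium is a group-6 element; Cr(II) is therefore d⁴. Oxalate is a weak-field ligand for a first-row metal, so the complex is high-spin. The t₂g³e_g¹ (high-spin) configuration has an unevenly filled e_g set; the Jahn–Teller theorem predicts a tetragonal distortion (typically axial elongation) to lift the degeneracy.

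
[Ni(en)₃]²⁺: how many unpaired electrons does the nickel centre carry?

Ligand charges: ethylenediamine is neutral. With an overall charge of +2 the nickel centre must be in the +2 oxidation state.
Ni sits in group 10, so the d-electron count is 10 − 2 = 8.
Counting donor atoms: 3×ethylenediamine (bidentate) → 6 donors. Coordination number = 6.
In an octahedral field the d⁸ configuration is t₂g⁶e_g² (only one arrangement possible), giving 2 unpaired electrons.

2 unpaired electrons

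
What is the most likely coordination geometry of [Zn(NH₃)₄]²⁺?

tetrahedral

Ligand charges: ammonia is neutral. With an overall charge of +2 the zinc centre must be in the +2 oxidation state.
Zn sits in group 12, so the d-electron count is 12 − 2 = 10.
With 4 monodentate ligands the coordination number is 4.
A d¹⁰ ion has no crystal-field stabilisation preference between square planar and tetrahedral, so four ligands adopt the sterically favoured tetrahedral geometry.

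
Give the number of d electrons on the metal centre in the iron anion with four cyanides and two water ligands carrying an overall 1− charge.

d⁵

Each cyanide is −1; water is neutral; balancing the −1 overall charge requires Fe(III).
Fe sits in group 8, so the d-electron count is 8 − 3 = 5.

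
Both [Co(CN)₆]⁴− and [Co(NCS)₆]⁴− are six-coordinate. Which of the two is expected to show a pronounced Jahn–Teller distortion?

[Co(CN)₆]⁴−: Summing ligand charges against the −4 overall charge gives an oxidation state of +2 for cobalt. Co sits in group 9, so the d-electron count is 9 − 2 = 7. Cyanide is a strong-field ligand (high in the spectrochemical series) for a first-row metal, so the complex is low-spin. The t₂g⁶e_g¹ (low-spin) configuration has an unevenly filled e_g set; the Jahn–Teller theorem predicts a tetragonal distortion (typically axial elongation) to lift the degeneracy.
[Co(NCS)₆]⁴−: Each isothiocyanate is −1; balancing the −4 overall charge requires Co(II). Cobalt is a group-9 element; Co(II) is therefore d⁷. Isothiocyanate is a weak-field ligand for a first-row metal, so the complex is high-spin. The d⁷ configuration leaves the e_g set evenly filled (or empty) — no strong Jahn–Teller driving force.

[Co(CN)₆]⁴−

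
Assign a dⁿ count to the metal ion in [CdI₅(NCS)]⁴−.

d10

Ligand charges: each iodide is −1; each isothiocyanate is −1. With an overall charge of −4 the cadmium centre must be in the +2 oxidation state.
Group 12 minus oxidation state 2 gives a d¹⁰ configuration.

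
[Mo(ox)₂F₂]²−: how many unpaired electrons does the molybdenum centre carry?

2

Each oxalate is −2; each fluoride is −1; balancing the −2 overall charge requires Mo(IV).
Group 6 minus oxidation state 4 gives a d² configuration.
Counting donor atoms: 2×oxalate (bidentate) → 4 donors; 2×fluoride (monodentate) → 2 donors. Coordination number = 6.
In an octahedral field the d² configuration is t₂g²e_g⁰ (only one arrangement possible), giving 2 unpaired electrons.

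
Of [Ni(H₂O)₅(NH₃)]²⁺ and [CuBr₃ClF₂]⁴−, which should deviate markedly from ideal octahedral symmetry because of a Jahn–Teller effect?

[CuBr₃ClF₂]⁴−

[Ni(H₂O)₅(NH₃)]²⁺: Water is neutral; ammonia is neutral; balancing the +2 overall charge requires Ni(II). Nickel is a group-10 element; Ni(II) is therefore d⁸. The d⁸ configuration leaves the e_g set evenly filled (or empty) — no strong Jahn–Teller driving force.
[CuBr₃ClF₂]⁴−: Summing ligand charges against the −4 overall charge gives an oxidation state of +2 for copper. Cu sits in group 11, so the d-electron count is 11 − 2 = 9. The t₂g⁶e_g³ configuration has an unevenly filled e_g set; the Jahn–Teller theorem predicts a tetragonal distortion (typically axial elongation) to lift the degeneracy.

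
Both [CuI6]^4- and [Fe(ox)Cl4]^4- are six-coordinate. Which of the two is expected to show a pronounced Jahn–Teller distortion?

[CuI6]^4-: Ligand charges: each iodide is −1. With an overall charge of −4 the copper centre must be in the +2 oxidation state. Copper is a group-11 element; Cu(II) is therefore d⁹. The t₂g⁶e_g³ configuration has an unevenly filled e_g set; the Jahn–Teller theorem predicts a tetragonal distortion (typically axial elongation) to lift the degeneracy.
[Fe(ox)Cl4]^4-: Ligand charges: each oxalate is −2; each chloride is −1. With an overall charge of −4 the iron centre must be in the +2 oxidation state. Iron is a group-8 element; Fe(II) is therefore d⁶. Chloride and oxalate are weak-field ligands for a first-row metal, so the complex is high-spin. The d⁶ configuration leaves the e_g set evenly filled (or empty) — no strong Jahn–Teller driving force.

[CuI6]^4-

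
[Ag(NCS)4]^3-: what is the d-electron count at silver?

d¹⁰

Each isothiocyanate is −1; balancing the −3 overall charge requires Ag(I).
Ag sits in group 11, so the d-electron count is 11 − 1 = 10.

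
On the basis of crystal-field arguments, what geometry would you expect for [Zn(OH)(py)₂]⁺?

Each hydroxide is −1; pyridine is neutral; balancing the +1 overall charge requires Zn(II).
Zn sits in group 12, so the d-electron count is 12 − 2 = 10.
With 3 monodentate ligands the coordination number is 3.
Three ligands around a d¹⁰ centre minimise repulsion in a trigonal-planar arrangement.

trigonal planar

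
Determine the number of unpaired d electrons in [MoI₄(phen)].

2 unpaired electrons

Summing ligand charges against the 0 overall charge gives an oxidation state of +4 for molybdenum.
Molybdenum is a group-6 element; Mo(IV) is therefore d².
Counting donor atoms: 4×iodide (monodentate) → 4 donors; 1×1,10-phenanthroline (bidentate) → 2 donors. Coordination number = 6.
In an octahedral field the d² configuration is t₂g²e_g⁰ (only one arrangement possible), giving 2 unpaired electrons.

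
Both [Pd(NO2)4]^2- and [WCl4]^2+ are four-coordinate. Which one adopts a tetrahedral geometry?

For [Pd(NO2)4]^2-: Ligand charges: each nitro (N-bound nitrite) is −1. With an overall charge of −2 the palladium centre must be in the +2 oxidation state. Pd sits in group 10, so the d-electron count is 10 − 2 = 8. A 4d d⁸ ion has a large crystal-field splitting; square planar leaves the high-energy d_{x²−y²} orbital empty and maximises CFSE. → square planar.
For [WCl4]^2+: Ligand charges: each chloride is −1. With an overall charge of +2 the tungsten centre must be in the +6 oxidation state. Tungsten is a group-6 element; W(VI) is therefore d⁰. A d⁰ ion has no crystal-field stabilisation preference between square planar and tetrahedral, so four ligands adopt the sterically favoured tetrahedral geometry. → tetrahedral.

[WCl4]^2+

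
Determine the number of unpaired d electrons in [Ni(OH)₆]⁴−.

Ligand charges: each hydroxide is −1. With an overall charge of −4 the nickel centre must be in the +2 oxidation state.
Nickel is a group-10 element; Ni(II) is therefore d⁸.
In an octahedral field the d⁸ configuration is t₂g⁶e_g² (only one arrangement possible), giving 2 unpaired electrons.

2 unpaired electrons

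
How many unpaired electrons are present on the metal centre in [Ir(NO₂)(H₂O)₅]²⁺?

Ligand charges: each nitro (N-bound nitrite) is −1; water is neutral. With an overall charge of +2 the iridium centre must be in the +3 oxidation state.
Ir sits in group 9, so the d-electron count is 9 − 3 = 6.
The spin state decides the count: a 5d ion has a large Δₒ and is invariably low-spin.
An octahedral low-spin d⁶ ion is t₂g⁶e_g⁰, giving 0 unpaired electrons.

0 unpaired electrons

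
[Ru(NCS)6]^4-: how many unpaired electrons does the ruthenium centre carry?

0 unpaired electrons

Summing ligand charges against the −4 overall charge gives an oxidation state of +2 for ruthenium.
Ru sits in group 8, so the d-electron count is 8 − 2 = 6.
The spin state decides the count: a 4d ion has a large Δₒ and is invariably low-spin.
An octahedral low-spin d⁶ ion is t₂g⁶e_g⁰, giving 0 unpaired electrons.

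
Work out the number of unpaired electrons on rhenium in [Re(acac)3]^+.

3

Summing ligand charges against the +1 overall charge gives an oxidation state of +4 for rhenium.
Group 7 minus oxidation state 4 gives a d³ configuration.
Counting donor atoms: 3×acetylacetonate (bidentate) → 6 donors. Coordination number = 6.
In an octahedral field the d³ configuration is t₂g³e_g⁰ (only one arrangement possible), giving 3 unpaired electrons.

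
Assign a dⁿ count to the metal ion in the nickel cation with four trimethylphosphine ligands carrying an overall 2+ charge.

d8

Summing ligand charges against the +2 overall charge gives an oxidation state of +2 for nickel.
Nickel is a group-10 element; Ni(II) is therefore d⁸.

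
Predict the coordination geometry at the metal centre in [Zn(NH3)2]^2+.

Ligand charges: ammonia is neutral. With an overall charge of +2 the zinc centre must be in the +2 oxidation state.
Zn sits in group 12, so the d-electron count is 12 − 2 = 10.
With 2 monodentate ligands the coordination number is 2.
A d¹⁰ ion with only two ligands adopts a linear arrangement (sp hybridisation; no CFSE preference).

linear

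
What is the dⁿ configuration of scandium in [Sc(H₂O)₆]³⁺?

d0

Summing ligand charges against the +3 overall charge gives an oxidation state of +3 for scandium.
Scandium is a group-3 element; Sc(III) is therefore d⁰.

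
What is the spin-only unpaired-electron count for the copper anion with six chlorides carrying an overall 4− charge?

Each chloride is −1; balancing the −4 overall charge requires Cu(II).
Cu sits in group 11, so the d-electron count is 11 − 2 = 9.
In an octahedral field the d⁹ configuration is t₂g⁶e_g³ (only one arrangement possible), giving 1 unpaired electron.

1 unpaired electron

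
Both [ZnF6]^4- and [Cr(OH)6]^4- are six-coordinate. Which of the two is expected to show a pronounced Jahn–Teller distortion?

[Cr(OH)6]^4-

[ZnF6]^4-: Each fluoride is −1; balancing the −4 overall charge requires Zn(II). Zn sits in group 12, so the d-electron count is 12 − 2 = 10. The d¹⁰ configuration leaves the e_g set evenly filled (or empty) — no strong Jahn–Teller driving force.
[Cr(OH)6]^4-: Summing ligand charges against the −4 overall charge gives an oxidation state of +2 for chromium. Cr sits in group 6, so the d-electron count is 6 − 2 = 4. Hydroxide is a weak-field ligand for a first-row metal, so the complex is high-spin. The t₂g³e_g¹ (high-spin) configuration has an unevenly filled e_g set; the Jahn–Teller theorem predicts a tetragonal distortion (typically axial elongation) to lift the degeneracy.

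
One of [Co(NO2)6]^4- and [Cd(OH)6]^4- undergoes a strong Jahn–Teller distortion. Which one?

[Co(NO2)6]^4-: Ligand charges: each nitro (N-bound nitrite) is −1. With an overall charge of −4 the cobalt centre must be in the +2 oxidation state. Cobalt is a group-9 element; Co(II) is therefore d⁷. Nitro (N-bound nitrite) is a strong-field ligand (high in the spectrochemical series) for a first-row metal, so the complex is low-spin. The t₂g⁶e_g¹ (low-spin) configuration has an unevenly filled e_g set; the Jahn–Teller theorem predicts a tetragonal distortion (typically axial elongation) to lift the degeneracy.
[Cd(OH)6]^4-: Each hydroxide is −1; balancing the −4 overall charge requires Cd(II). Cadmium is a group-12 element; Cd(II) is therefore d¹⁰. The d¹⁰ configuration leaves the e_g set evenly filled (or empty) — no strong Jahn–Teller driving force.

[Co(NO2)6]^4-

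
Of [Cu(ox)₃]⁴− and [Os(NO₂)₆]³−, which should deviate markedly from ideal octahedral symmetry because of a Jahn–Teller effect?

[Cu(ox)₃]⁴−: Ligand charges: each oxalate is −2. With an overall charge of −4 the copper centre must be in the +2 oxidation state. Cu sits in group 11, so the d-electron count is 11 − 2 = 9. The t₂g⁶e_g³ configuration has an unevenly filled e_g set; the Jahn–Teller theorem predicts a tetragonal distortion (typically axial elongation) to lift the degeneracy.
[Os(NO₂)₆]³−: Ligand charges: each nitro (N-bound nitrite) is −1. With an overall charge of −3 the osmium centre must be in the +3 oxidation state. Group 8 minus oxidation state 3 gives a d⁵ configuration. A 5d ion has a large Δₒ and is invariably low-spin. The d⁵ configuration leaves the e_g set evenly filled (or empty) — no strong Jahn–Teller driving force.

[Cu(ox)₃]⁴−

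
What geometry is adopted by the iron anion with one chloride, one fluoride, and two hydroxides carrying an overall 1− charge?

tetrahedral

Each chloride is −1; each fluoride is −1; each hydroxide is −1; balancing the −1 overall charge requires Fe(III).
Iron is a group-8 element; Fe(III) is therefore d⁵.
With 4 monodentate ligands the coordination number is 4.
Chloride, fluoride, and hydroxide are weak-field ligands.
A high-spin d⁵ ion has zero CFSE in either geometry, so four ligands adopt the sterically favoured tetrahedral geometry.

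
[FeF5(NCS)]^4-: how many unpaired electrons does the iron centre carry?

Summing ligand charges against the −4 overall charge gives an oxidation state of +2 for iron.
Group 8 minus oxidation state 2 gives a d⁶ configuration.
The spin state decides the count: Fluoride and isothiocyanate are weak-field ligands for a first-row metal, so the complex is high-spin.
An octahedral high-spin d⁶ ion is t₂g⁴e_g², giving 4 unpaired electrons.

4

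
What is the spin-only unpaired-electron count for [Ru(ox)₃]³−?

1

Each oxalate is −2; balancing the −3 overall charge requires Ru(III).
Group 8 minus oxidation state 3 gives a d⁵ configuration.
Counting donor atoms: 3×oxalate (bidentate) → 6 donors. Coordination number = 6.
The spin state decides the count: a 4d ion has a large Δₒ and is invariably low-spin.
An octahedral low-spin d⁵ ion is t₂g⁵e_g⁰, giving 1 unpaired electron.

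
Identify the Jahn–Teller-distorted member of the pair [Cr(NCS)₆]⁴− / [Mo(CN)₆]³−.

[Cr(NCS)₆]⁴−

[Cr(NCS)₆]⁴−: Summing ligand charges against the −4 overall charge gives an oxidation state of +2 for chromium. Group 6 minus oxidation state 2 gives a d⁴ configuration. Isothiocyanate is a weak-field ligand for a first-row metal, so the complex is high-spin. The t₂g³e_g¹ (high-spin) configuration has an unevenly filled e_g set; the Jahn–Teller theorem predicts a tetragonal distortion (typically axial elongation) to lift the degeneracy.
[Mo(CN)₆]³−: Ligand charges: each cyanide is −1. With an overall charge of −3 the molybdenum centre must be in the +3 oxidation state. Molybdenum is a group-6 element; Mo(III) is therefore d³. The d³ configuration leaves the e_g set evenly filled (or empty) — no strong Jahn–Teller driving force.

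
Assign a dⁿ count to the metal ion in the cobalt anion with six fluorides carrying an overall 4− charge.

d7

Each fluoride is −1; balancing the −4 overall charge requires Co(II).
Group 9 minus oxidation state 2 gives a d⁷ configuration.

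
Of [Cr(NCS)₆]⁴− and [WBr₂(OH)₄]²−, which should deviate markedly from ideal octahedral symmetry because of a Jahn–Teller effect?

[Cr(NCS)₆]⁴−

[Cr(NCS)₆]⁴−: Each isothiocyanate is −1; balancing the −4 overall charge requires Cr(II). Group 6 minus oxidation state 2 gives a d⁴ configuration. Isothiocyanate is a weak-field ligand for a first-row metal, so the complex is high-spin. The t₂g³e_g¹ (high-spin) configuration has an unevenly filled e_g set; the Jahn–Teller theorem predicts a tetragonal distortion (typically axial elongation) to lift the degeneracy.
[WBr₂(OH)₄]²−: Ligand charges: each bromide is −1; each hydroxide is −1. With an overall charge of −2 the tungsten centre must be in the +4 oxidation state. W sits in group 6, so the d-electron count is 6 − 4 = 2. The d² configuration leaves the e_g set evenly filled (or empty) — no strong Jahn–Teller driving force.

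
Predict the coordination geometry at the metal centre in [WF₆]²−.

octahedral

Each fluoride is −1; balancing the −2 overall charge requires W(IV).
Tungsten is a group-6 element; W(IV) is therefore d².
Coordination number: 6.
Six donors around a single metal centre give an octahedral coordination sphere.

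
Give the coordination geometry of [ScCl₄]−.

tetrahedral

Summing ligand charges against the −1 overall charge gives an oxidation state of +3 for scandium.
Group 3 minus oxidation state 3 gives a d⁰ configuration.
With 4 monodentate ligands the coordination number is 4.
A d⁰ ion has no crystal-field stabilisation preference between square planar and tetrahedral, so four ligands adopt the sterically favoured tetrahedral geometry.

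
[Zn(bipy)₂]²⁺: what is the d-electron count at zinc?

Summing ligand charges against the +2 overall charge gives an oxidation state of +2 for zinc.
Zinc is a group-12 element; Zn(II) is therefore d¹⁰.

d¹⁰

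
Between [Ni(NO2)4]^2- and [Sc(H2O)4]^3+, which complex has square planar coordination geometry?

[Ni(NO2)4]^2-

For [Ni(NO2)4]^2-: Each nitro (N-bound nitrite) is −1; balancing the −2 overall charge requires Ni(II). Group 10 minus oxidation state 2 gives a d⁸ configuration. Nitro (N-bound nitrite) is a strong-field ligand (high in the spectrochemical series). A 3d d⁸ ion with strong-field ligands gains enough CFSE to favour square planar over tetrahedral. → square planar.
For [Sc(H2O)4]^3+: Summing ligand charges against the +3 overall charge gives an oxidation state of +3 for scandium. Sc sits in group 3, so the d-electron count is 3 − 3 = 0. A d⁰ ion has no crystal-field stabilisation preference between square planar and tetrahedral, so four ligands adopt the sterically favoured tetrahedral geometry. → tetrahedral.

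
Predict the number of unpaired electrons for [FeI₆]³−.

Ligand charges: each iodide is −1. With an overall charge of −3 the iron centre must be in the +3 oxidation state.
Iron is a group-8 element; Fe(III) is therefore d⁵.
The spin state decides the count: Iodide is a weak-field ligand for a first-row metal, so the complex is high-spin.
An octahedral high-spin d⁵ ion is t₂g³e_g², giving 5 unpaired electrons.

5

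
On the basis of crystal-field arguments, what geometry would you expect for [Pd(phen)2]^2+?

Ligand charges: 1,10-phenanthroline is neutral. With an overall charge of +2 the palladium centre must be in the +2 oxidation state.
Palladium is a group-10 element; Pd(II) is therefore d⁸.
Counting donor atoms: 2×1,10-phenanthroline (bidentate) → 4 donors. Coordination number = 4.
A 4d d⁸ ion has a large crystal-field splitting; square planar leaves the high-energy d_{x²−y²} orbital empty and maximises CFSE.

square planar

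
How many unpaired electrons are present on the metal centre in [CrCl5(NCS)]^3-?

Each chloride is −1; each isothiocyanate is −1; balancing the −3 overall charge requires Cr(III).
Chromium is a group-6 element; Cr(III) is therefore d³.
In an octahedral field the d³ configuration is t₂g³e_g⁰ (only one arrangement possible), giving 3 unpaired electrons.

3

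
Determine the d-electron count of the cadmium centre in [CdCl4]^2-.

Ligand charges: each chloride is −1. With an overall charge of −2 the cadmium centre must be in the +2 oxidation state.
Cadmium is a group-12 element; Cd(II) is therefore d¹⁰.

d10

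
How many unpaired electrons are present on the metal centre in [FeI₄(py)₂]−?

Each iodide is −1; pyridine is neutral; balancing the −1 overall charge requires Fe(III).
Group 8 minus oxidation state 3 gives a d⁵ configuration.
The spin state decides the count: Iodide is a weak-field ligand for a first-row metal, so the complex is high-spin.
An octahedral high-spin d⁵ ion is t₂g³e_g², giving 5 unpaired electrons.

5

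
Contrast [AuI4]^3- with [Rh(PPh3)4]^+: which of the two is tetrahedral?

[AuI4]^3-

For [AuI4]^3-: Ligand charges: each iodide is −1. With an overall charge of −3 the gold centre must be in the +1 oxidation state. Au sits in group 11, so the d-electron count is 11 − 1 = 10. A d¹⁰ ion has no crystal-field stabilisation preference between square planar and tetrahedral, so four ligands adopt the sterically favoured tetrahedral geometry. → tetrahedral.
For [Rh(PPh3)4]^+: Summing ligand charges against the +1 overall charge gives an oxidation state of +1 for rhodium. Rh sits in group 9, so the d-electron count is 9 − 1 = 8. A 4d d⁸ ion has a large crystal-field splitting; square planar leaves the high-energy d_{x²−y²} orbital empty and maximises CFSE. → square planar.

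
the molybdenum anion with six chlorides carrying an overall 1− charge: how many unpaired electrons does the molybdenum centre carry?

Each chloride is −1; balancing the −1 overall charge requires Mo(V).
Mo sits in group 6, so the d-electron count is 6 − 5 = 1.
In an octahedral field the d¹ configuration is t₂g¹e_g⁰ (only one arrangement possible), giving 1 unpaired electron.

1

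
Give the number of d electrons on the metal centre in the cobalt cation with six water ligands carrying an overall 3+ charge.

Ligand charges: water is neutral. With an overall charge of +3 the cobalt centre must be in the +3 oxidation state.
Cobalt is a group-9 element; Co(III) is therefore d⁶.

d6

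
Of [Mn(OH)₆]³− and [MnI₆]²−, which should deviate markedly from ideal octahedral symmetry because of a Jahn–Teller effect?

[Mn(OH)₆]³−: Each hydroxide is −1; balancing the −3 overall charge requires Mn(III). Group 7 minus oxidation state 3 gives a d⁴ configuration. Hydroxide is a weak-field ligand for a first-row metal, so the complex is high-spin. The t₂g³e_g¹ (high-spin) configuration has an unevenly filled e_g set; the Jahn–Teller theorem predicts a tetragonal distortion (typically axial elongation) to lift the degeneracy.
[MnI₆]²−: Summing ligand charges against the −2 overall charge gives an oxidation state of +4 for manganese. Group 7 minus oxidation state 4 gives a d³ configuration. The d³ configuration leaves the e_g set evenly filled (or empty) — no strong Jahn–Teller driving force.

[Mn(OH)₆]³−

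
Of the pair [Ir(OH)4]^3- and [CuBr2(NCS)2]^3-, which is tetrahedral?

[CuBr2(NCS)2]^3-

For [Ir(OH)4]^3-: Each hydroxide is −1; balancing the −3 overall charge requires Ir(I). Group 9 minus oxidation state 1 gives a d⁸ configuration. A 5d d⁸ ion has a large crystal-field splitting; square planar leaves the high-energy d_{x²−y²} orbital empty and maximises CFSE. → square planar.
For [CuBr2(NCS)2]^3-: Ligand charges: each bromide is −1; each isothiocyanate is −1. With an overall charge of −3 the copper centre must be in the +1 oxidation state. Copper is a group-11 element; Cu(I) is therefore d¹⁰. A d¹⁰ ion has no crystal-field stabilisation preference between square planar and tetrahedral, so four ligands adopt the sterically favoured tetrahedral geometry. → tetrahedral.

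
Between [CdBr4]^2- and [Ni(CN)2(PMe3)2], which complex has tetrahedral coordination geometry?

For [CdBr4]^2-: Summing ligand charges against the −2 overall charge gives an oxidation state of +2 for cadmium. Cd sits in group 12, so the d-electron count is 12 − 2 = 10. A d¹⁰ ion has no crystal-field stabilisation preference between square planar and tetrahedral, so four ligands adopt the sterically favoured tetrahedral geometry. → tetrahedral.
For [Ni(CN)2(PMe3)2]: Ligand charges: each cyanide is −1; trimethylphosphine is neutral. With an overall charge of 0 the nickel centre must be in the +2 oxidation state. Group 10 minus oxidation state 2 gives a d⁸ configuration. Cyanide and trimethylphosphine are strong-field ligands (high in the spectrochemical series). A 3d d⁸ ion with strong-field ligands gains enough CFSE to favour square planar over tetrahedral. → square planar.

[CdBr4]^2-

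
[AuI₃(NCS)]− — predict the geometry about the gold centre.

square planar

Summing ligand charges against the −1 overall charge gives an oxidation state of +3 for gold.
Group 11 minus oxidation state 3 gives a d⁸ configuration.
Coordination number: 4.
A 5d d⁸ ion has a large crystal-field splitting; square planar leaves the high-energy d_{x²−y²} orbital empty and maximises CFSE.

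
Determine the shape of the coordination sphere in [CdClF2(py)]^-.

tetrahedral

Each chloride is −1; each fluoride is −1; pyridine is neutral; balancing the −1 overall charge requires Cd(II).
Group 12 minus oxidation state 2 gives a d¹⁰ configuration.
Coordination number: 4.
A d¹⁰ ion has no crystal-field stabilisation preference between square planar and tetrahedral, so four ligands adopt the sterically favoured tetrahedral geometry.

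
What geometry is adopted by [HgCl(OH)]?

linear

Summing ligand charges against the 0 overall charge gives an oxidation state of +2 for mercury.
Group 12 minus oxidation state 2 gives a d¹⁰ configuration.
Coordination number: 2.
A d¹⁰ ion with only two ligands adopts a linear arrangement (sp hybridisation; no CFSE preference).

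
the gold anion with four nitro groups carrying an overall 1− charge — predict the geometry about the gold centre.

Ligand charges: each nitro (N-bound nitrite) is −1. With an overall charge of −1 the gold centre must be in the +3 oxidation state.
Gold is a group-11 element; Au(III) is therefore d⁸.
Coordination number: 4.
A 5d d⁸ ion has a large crystal-field splitting; square planar leaves the high-energy d_{x²−y²} orbital empty and maximises CFSE.

square planar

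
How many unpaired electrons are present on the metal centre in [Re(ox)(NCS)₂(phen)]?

3

Summing ligand charges against the 0 overall charge gives an oxidation state of +4 for rhenium.
Re sits in group 7, so the d-electron count is 7 − 4 = 3.
Counting donor atoms: 1×oxalate (bidentate) → 2 donors; 2×isothiocyanate (monodentate) → 2 donors; 1×1,10-phenanthroline (bidentate) → 2 donors. Coordination number = 6.
In an octahedral field the d³ configuration is t₂g³e_g⁰ (only one arrangement possible), giving 3 unpaired electrons.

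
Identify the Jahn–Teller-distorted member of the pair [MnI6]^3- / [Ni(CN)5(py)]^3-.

[MnI6]^3-: Each iodide is −1; balancing the −3 overall charge requires Mn(III). Group 7 minus oxidation state 3 gives a d⁴ configuration. Iodide is a weak-field ligand for a first-row metal, so the complex is high-spin. The t₂g³e_g¹ (high-spin) configuration has an unevenly filled e_g set; the Jahn–Teller theorem predicts a tetragonal distortion (typically axial elongation) to lift the degeneracy.
[Ni(CN)5(py)]^3-: Each cyanide is −1; pyridine is neutral; balancing the −3 overall charge requires Ni(II). Nickel is a group-10 element; Ni(II) is therefore d⁸. The d⁸ configuration leaves the e_g set evenly filled (or empty) — no strong Jahn–Teller driving force.

[MnI6]^3-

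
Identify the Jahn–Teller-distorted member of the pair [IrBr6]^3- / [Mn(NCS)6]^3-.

[Mn(NCS)6]^3-

[IrBr6]^3-: Each bromide is −1; balancing the −3 overall charge requires Ir(III). Group 9 minus oxidation state 3 gives a d⁶ configuration. A 5d ion has a large Δₒ and is invariably low-spin. The d⁶ configuration leaves the e_g set evenly filled (or empty) — no strong Jahn–Teller driving force.
[Mn(NCS)6]^3-: Each isothiocyanate is −1; balancing the −3 overall charge requires Mn(III). Manganese is a group-7 element; Mn(III) is therefore d⁴. Isothiocyanate is a weak-field ligand for a first-row metal, so the complex is high-spin. The t₂g³e_g¹ (high-spin) configuration has an unevenly filled e_g set; the Jahn–Teller theorem predicts a tetragonal distortion (typically axial elongation) to lift the degeneracy.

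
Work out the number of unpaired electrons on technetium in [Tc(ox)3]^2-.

Ligand charges: each oxalate is −2. With an overall charge of −2 the technetium centre must be in the +4 oxidation state.
Technetium is a group-7 element; Tc(IV) is therefore d³.
Counting donor atoms: 3×oxalate (bidentate) → 6 donors. Coordination number = 6.
In an octahedral field the d³ configuration is t₂g³e_g⁰ (only one arrangement possible), giving 3 unpaired electrons.

3 unpaired electrons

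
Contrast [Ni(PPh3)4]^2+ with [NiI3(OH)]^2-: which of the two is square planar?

For [Ni(PPh3)4]^2+: Triphenylphosphine is neutral; balancing the +2 overall charge requires Ni(II). Group 10 minus oxidation state 2 gives a d⁸ configuration. Triphenylphosphine is a strong-field ligand (high in the spectrochemical series). A 3d d⁸ ion with strong-field ligands gains enough CFSE to favour square planar over tetrahedral. → square planar.
For [NiI3(OH)]^2-: Ligand charges: each iodide is −1; each hydroxide is −1. With an overall charge of −2 the nickel centre must be in the +2 oxidation state. Ni sits in group 10, so the d-electron count is 10 − 2 = 8. Hydroxide and iodide are weak-field ligands. With weak-field ligands the CFSE gain from square planar is small, so a 3d d⁸ ion takes the sterically preferred tetrahedral geometry. → tetrahedral.

[Ni(PPh3)4]^2+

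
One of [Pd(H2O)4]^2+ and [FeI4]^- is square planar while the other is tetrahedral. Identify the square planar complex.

[Pd(H2O)4]^2+

For [Pd(H2O)4]^2+: Water is neutral; balancing the +2 overall charge requires Pd(II). Group 10 minus oxidation state 2 gives a d⁸ configuration. A 4d d⁸ ion has a large crystal-field splitting; square planar leaves the high-energy d_{x²−y²} orbital empty and maximises CFSE. → square planar.
For [FeI4]^-: Each iodide is −1; balancing the −1 overall charge requires Fe(III). Fe sits in group 8, so the d-electron count is 8 − 3 = 5. A high-spin d⁵ ion has zero CFSE in either geometry, so four ligands adopt the sterically favoured tetrahedral geometry. → tetrahedral.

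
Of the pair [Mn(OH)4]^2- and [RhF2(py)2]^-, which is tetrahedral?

For [Mn(OH)4]^2-: Ligand charges: each hydroxide is −1. With an overall charge of −2 the manganese centre must be in the +2 oxidation state. Mn sits in group 7, so the d-electron count is 7 − 2 = 5. A high-spin d⁵ ion has zero CFSE in either geometry, so four ligands adopt the sterically favoured tetrahedral geometry. → tetrahedral.
For [RhF2(py)2]^-: Ligand charges: each fluoride is −1; pyridine is neutral. With an overall charge of −1 the rhodium centre must be in the +1 oxidation state. Rhodium is a group-9 element; Rh(I) is therefore d⁸. A 4d d⁸ ion has a large crystal-field splitting; square planar leaves the high-energy d_{x²−y²} orbital empty and maximises CFSE. → square planar.

[Mn(OH)4]^2-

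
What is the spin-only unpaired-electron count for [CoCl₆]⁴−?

Ligand charges: each chloride is −1. With an overall charge of −4 the cobalt centre must be in the +2 oxidation state.
Co sits in group 9, so the d-electron count is 9 − 2 = 7.
The spin state decides the count: Chloride is a weak-field ligand for a first-row metal, so the complex is high-spin.
An octahedral high-spin d⁷ ion is t₂g⁵e_g², giving 3 unpaired electrons.

3 unpaired electrons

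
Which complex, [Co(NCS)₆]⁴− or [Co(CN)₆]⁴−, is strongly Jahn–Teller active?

[Co(CN)₆]⁴−

[Co(NCS)₆]⁴−: Ligand charges: each isothiocyanate is −1. With an overall charge of −4 the cobalt centre must be in the +2 oxidation state. Group 9 minus oxidation state 2 gives a d⁷ configuration. Isothiocyanate is a weak-field ligand for a first-row metal, so the complex is high-spin. The d⁷ configuration leaves the e_g set evenly filled (or empty) — no strong Jahn–Teller driving force.
[Co(CN)₆]⁴−: Each cyanide is −1; balancing the −4 overall charge requires Co(II). Group 9 minus oxidation state 2 gives a d⁷ configuration. Cyanide is a strong-field ligand (high in the spectrochemical series) for a first-row metal, so the complex is low-spin. The t₂g⁶e_g¹ (low-spin) configuration has an unevenly filled e_g set; the Jahn–Teller theorem predicts a tetragonal distortion (typically axial elongation) to lift the degeneracy.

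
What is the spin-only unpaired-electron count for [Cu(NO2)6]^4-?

Each nitro (N-bound nitrite) is −1; balancing the −4 overall charge requires Cu(II).
Copper is a group-11 element; Cu(II) is therefore d⁹.
In an octahedral field the d⁹ configuration is t₂g⁶e_g³ (only one arrangement possible), giving 1 unpaired electron.

1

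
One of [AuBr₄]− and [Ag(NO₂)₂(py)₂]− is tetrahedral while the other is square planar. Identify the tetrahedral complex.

For [AuBr₄]−: Summing ligand charges against the −1 overall charge gives an oxidation state of +3 for gold. Group 11 minus oxidation state 3 gives a d⁸ configuration. A 5d d⁸ ion has a large crystal-field splitting; square planar leaves the high-energy d_{x²−y²} orbital empty and maximises CFSE. → square planar.
For [Ag(NO₂)₂(py)₂]−: Summing ligand charges against the −1 overall charge gives an oxidation state of +1 for silver. Silver is a group-11 element; Ag(I) is therefore d¹⁰. A d¹⁰ ion has no crystal-field stabilisation preference between square planar and tetrahedral, so four ligands adopt the sterically favoured tetrahedral geometry. → tetrahedral.

[Ag(NO₂)₂(py)₂]−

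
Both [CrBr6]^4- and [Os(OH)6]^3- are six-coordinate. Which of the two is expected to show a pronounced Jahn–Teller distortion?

[CrBr6]^4-

[CrBr6]^4-: Summing ligand charges against the −4 overall charge gives an oxidation state of +2 for chromium. Cr sits in group 6, so the d-electron count is 6 − 2 = 4. Bromide is a weak-field ligand for a first-row metal, so the complex is high-spin. The t₂g³e_g¹ (high-spin) configuration has an unevenly filled e_g set; the Jahn–Teller theorem predicts a tetragonal distortion (typically axial elongation) to lift the degeneracy.
[Os(OH)6]^3-: Each hydroxide is −1; balancing the −3 overall charge requires Os(III). Group 8 minus oxidation state 3 gives a d⁵ configuration. A 5d ion has a large Δₒ and is invariably low-spin. The d⁵ configuration leaves the e_g set evenly filled (or empty) — no strong Jahn–Teller driving force.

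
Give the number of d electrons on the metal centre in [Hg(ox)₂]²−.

Summing ligand charges against the −2 overall charge gives an oxidation state of +2 for mercury.
Mercury is a group-12 element; Hg(II) is therefore d¹⁰.

d10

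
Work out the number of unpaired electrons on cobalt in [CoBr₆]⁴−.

Summing ligand charges against the −4 overall charge gives an oxidation state of +2 for cobalt.
Cobalt is a group-9 element; Co(II) is therefore d⁷.
The spin state decides the count: Bromide is a weak-field ligand for a first-row metal, so the complex is high-spin.
An octahedral high-spin d⁷ ion is t₂g⁵e_g², giving 3 unpaired electrons.

3 unpaired electrons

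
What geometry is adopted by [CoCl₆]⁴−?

Each chloride is −1; balancing the −4 overall charge requires Co(II).
Cobalt is a group-9 element; Co(II) is therefore d⁷.
With 6 monodentate ligands the coordination number is 6.
Six donors around a single metal centre give an octahedral coordination sphere.

octahedral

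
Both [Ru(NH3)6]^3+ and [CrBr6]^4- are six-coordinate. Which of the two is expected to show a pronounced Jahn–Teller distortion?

[CrBr6]^4-

[Ru(NH3)6]^3+: Ligand charges: ammonia is neutral. With an overall charge of +3 the ruthenium centre must be in the +3 oxidation state. Ru sits in group 8, so the d-electron count is 8 − 3 = 5. A 4d ion has a large Δₒ and is invariably low-spin. The d⁵ configuration leaves the e_g set evenly filled (or empty) — no strong Jahn–Teller driving force.
[CrBr6]^4-: Each bromide is −1; balancing the −4 overall charge requires Cr(II). Group 6 minus oxidation state 2 gives a d⁴ configuration. Bromide is a weak-field ligand for a first-row metal, so the complex is high-spin. The t₂g³e_g¹ (high-spin) configuration has an unevenly filled e_g set; the Jahn–Teller theorem predicts a tetragonal distortion (typically axial elongation) to lift the degeneracy.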